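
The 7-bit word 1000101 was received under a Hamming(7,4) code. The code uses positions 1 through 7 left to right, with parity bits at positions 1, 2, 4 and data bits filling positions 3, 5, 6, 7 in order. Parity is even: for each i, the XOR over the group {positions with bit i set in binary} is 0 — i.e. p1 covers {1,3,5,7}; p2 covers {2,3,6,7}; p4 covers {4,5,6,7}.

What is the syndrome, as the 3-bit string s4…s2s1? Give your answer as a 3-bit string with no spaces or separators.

011

s1 (pos 1,3,5,7): 1⊕0⊕1⊕1 = 1
s2 (pos 2,3,6,7): 0⊕0⊕0⊕1 = 1
s4 (pos 4,5,6,7): 0⊕1⊕0⊕1 = 0
Syndrome s4…s1 = 011 → error at position 3.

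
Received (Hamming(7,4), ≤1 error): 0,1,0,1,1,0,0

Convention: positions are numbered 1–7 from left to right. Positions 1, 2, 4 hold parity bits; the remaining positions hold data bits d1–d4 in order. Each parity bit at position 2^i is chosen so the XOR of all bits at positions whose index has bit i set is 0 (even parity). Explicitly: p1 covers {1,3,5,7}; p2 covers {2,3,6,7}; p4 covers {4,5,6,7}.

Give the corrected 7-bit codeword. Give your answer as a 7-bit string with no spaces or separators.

s1 (pos 1,3,5,7): 0⊕0⊕1⊕0 = 1
s2 (pos 2,3,6,7): 1⊕0⊕0⊕0 = 1
s4 (pos 4,5,6,7): 1⊕1⊕0⊕0 = 0
Syndrome s4…s1 = 011 → error at position 3.
Flip position 3: 0101100 → 0111100

0111100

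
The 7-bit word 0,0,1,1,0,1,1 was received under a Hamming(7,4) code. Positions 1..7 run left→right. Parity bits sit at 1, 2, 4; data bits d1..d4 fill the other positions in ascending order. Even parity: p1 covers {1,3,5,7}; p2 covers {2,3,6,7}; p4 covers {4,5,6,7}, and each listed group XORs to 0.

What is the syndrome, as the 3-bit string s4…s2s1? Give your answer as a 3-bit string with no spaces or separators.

110

s1 (pos 1,3,5,7): 0⊕1⊕0⊕1 = 0
s2 (pos 2,3,6,7): 0⊕1⊕1⊕1 = 1
s4 (pos 4,5,6,7): 1⊕0⊕1⊕1 = 1
Syndrome s4…s1 = 110 → error at position 6.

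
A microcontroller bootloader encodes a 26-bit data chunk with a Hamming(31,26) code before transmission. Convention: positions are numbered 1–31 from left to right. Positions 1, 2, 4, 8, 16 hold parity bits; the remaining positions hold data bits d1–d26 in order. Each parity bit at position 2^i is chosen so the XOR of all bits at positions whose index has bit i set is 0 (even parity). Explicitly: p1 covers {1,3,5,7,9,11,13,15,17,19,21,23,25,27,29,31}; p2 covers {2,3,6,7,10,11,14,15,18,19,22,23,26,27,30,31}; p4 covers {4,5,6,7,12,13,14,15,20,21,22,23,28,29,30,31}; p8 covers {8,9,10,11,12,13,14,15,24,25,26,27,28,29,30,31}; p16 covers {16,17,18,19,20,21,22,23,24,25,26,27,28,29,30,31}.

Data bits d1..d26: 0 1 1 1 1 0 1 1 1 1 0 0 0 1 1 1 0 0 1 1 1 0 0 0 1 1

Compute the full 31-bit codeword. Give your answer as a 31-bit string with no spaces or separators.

Place data at non-parity positions: p1 p2 0 p4 1 1 1 p8 1 0 1 1 1 1 0 p16 0 0 1 1 1 0 0 1 1 1 0 0 0 1 1
p1 (pos 1,3,5,7,9,11,13,15,17,19,21,23,25,27,29,31): XOR of data positions = 0⊕1⊕1⊕1⊕1⊕1⊕0⊕0⊕1⊕1⊕0⊕1⊕0⊕0⊕1 = 1
p2 (pos 2,3,6,7,10,11,14,15,18,19,22,23,26,27,30,31): XOR of data positions = 0⊕1⊕1⊕0⊕1⊕1⊕0⊕0⊕1⊕0⊕0⊕1⊕0⊕1⊕1 = 0
p4 (pos 4,5,6,7,12,13,14,15,20,21,22,23,28,29,30,31): XOR of data positions = 1⊕1⊕1⊕1⊕1⊕1⊕0⊕1⊕1⊕0⊕0⊕0⊕0⊕1⊕1 = 0
p8 (pos 8,9,10,11,12,13,14,15,24,25,26,27,28,29,30,31): XOR of data positions = 1⊕0⊕1⊕1⊕1⊕1⊕0⊕1⊕1⊕1⊕0⊕0⊕0⊕1⊕1 = 0
p16 (pos 16,17,18,19,20,21,22,23,24,25,26,27,28,29,30,31): XOR of data positions = 0⊕0⊕1⊕1⊕1⊕0⊕0⊕1⊕1⊕1⊕0⊕0⊕0⊕1⊕1 = 0
Codeword: 1000111010111100001110011100011

1000111010111100001110011100011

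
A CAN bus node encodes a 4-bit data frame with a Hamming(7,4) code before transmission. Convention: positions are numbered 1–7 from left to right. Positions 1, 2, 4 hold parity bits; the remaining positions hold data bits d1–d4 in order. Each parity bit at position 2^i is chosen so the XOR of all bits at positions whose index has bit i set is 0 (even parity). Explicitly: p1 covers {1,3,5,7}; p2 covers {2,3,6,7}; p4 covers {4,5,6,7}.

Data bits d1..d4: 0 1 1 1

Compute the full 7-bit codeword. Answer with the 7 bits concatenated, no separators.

Place data at non-parity positions: p1 p2 0 p4 1 1 1
p1 (pos 1,3,5,7): XOR of data positions = 0⊕1⊕1 = 0
p2 (pos 2,3,6,7): XOR of data positions = 0⊕1⊕1 = 0
p4 (pos 4,5,6,7): XOR of data positions = 1⊕1⊕1 = 1
Codeword: 0001111

0001111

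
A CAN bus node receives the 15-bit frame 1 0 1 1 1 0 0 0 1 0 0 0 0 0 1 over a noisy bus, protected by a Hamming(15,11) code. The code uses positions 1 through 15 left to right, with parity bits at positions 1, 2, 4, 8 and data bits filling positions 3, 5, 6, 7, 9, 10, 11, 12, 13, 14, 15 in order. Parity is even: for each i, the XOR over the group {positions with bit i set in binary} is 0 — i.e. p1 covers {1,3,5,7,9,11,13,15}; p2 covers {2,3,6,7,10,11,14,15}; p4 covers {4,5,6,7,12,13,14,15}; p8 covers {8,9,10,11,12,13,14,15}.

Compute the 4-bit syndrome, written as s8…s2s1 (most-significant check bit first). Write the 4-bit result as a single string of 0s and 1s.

0101

s1 (pos 1,3,5,7,9,11,13,15): 1⊕1⊕1⊕0⊕1⊕0⊕0⊕1 = 1
s2 (pos 2,3,6,7,10,11,14,15): 0⊕1⊕0⊕0⊕0⊕0⊕0⊕1 = 0
s4 (pos 4,5,6,7,12,13,14,15): 1⊕1⊕0⊕0⊕0⊕0⊕0⊕1 = 1
s8 (pos 8,9,10,11,12,13,14,15): 0⊕1⊕0⊕0⊕0⊕0⊕0⊕1 = 0
Syndrome s8…s1 = 0101 → error at position 5.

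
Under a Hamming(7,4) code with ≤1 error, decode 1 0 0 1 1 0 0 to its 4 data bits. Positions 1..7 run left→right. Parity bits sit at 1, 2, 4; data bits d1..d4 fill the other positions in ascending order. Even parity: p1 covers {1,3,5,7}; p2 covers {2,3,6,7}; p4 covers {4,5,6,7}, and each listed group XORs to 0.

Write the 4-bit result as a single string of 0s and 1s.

s1 (pos 1,3,5,7): 1⊕0⊕1⊕0 = 0
s2 (pos 2,3,6,7): 0⊕0⊕0⊕0 = 0
s4 (pos 4,5,6,7): 1⊕1⊕0⊕0 = 0
Syndrome s4…s1 = 000 → no error.
Read data bits from positions 3,5,6,7: 0100

0100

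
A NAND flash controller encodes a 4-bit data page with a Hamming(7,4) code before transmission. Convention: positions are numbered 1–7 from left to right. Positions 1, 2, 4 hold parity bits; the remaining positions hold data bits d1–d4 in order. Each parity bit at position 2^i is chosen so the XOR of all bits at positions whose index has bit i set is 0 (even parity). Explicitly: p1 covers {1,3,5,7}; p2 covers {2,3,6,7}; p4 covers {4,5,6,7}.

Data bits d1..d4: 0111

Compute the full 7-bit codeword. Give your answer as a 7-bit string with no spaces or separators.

Place data at non-parity positions: p1 p2 0 p4 1 1 1
p1 (pos 1,3,5,7): XOR of data positions = 0⊕1⊕1 = 0
p2 (pos 2,3,6,7): XOR of data positions = 0⊕1⊕1 = 0
p4 (pos 4,5,6,7): XOR of data positions = 1⊕1⊕1 = 1
Codeword: 0001111

0001111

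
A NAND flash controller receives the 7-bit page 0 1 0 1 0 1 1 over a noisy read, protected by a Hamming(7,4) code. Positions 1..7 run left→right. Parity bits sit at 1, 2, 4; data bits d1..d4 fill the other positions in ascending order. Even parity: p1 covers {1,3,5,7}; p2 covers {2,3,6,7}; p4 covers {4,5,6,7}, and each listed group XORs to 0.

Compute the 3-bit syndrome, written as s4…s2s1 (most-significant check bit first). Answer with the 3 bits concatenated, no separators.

111

s1 (pos 1,3,5,7): 0⊕0⊕0⊕1 = 1
s2 (pos 2,3,6,7): 1⊕0⊕1⊕1 = 1
s4 (pos 4,5,6,7): 1⊕0⊕1⊕1 = 1
Syndrome s4…s1 = 111 → error at position 7.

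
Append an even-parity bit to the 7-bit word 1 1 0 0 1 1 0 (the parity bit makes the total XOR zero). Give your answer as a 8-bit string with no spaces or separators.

XOR of the 7 data bits: 1⊕1⊕0⊕0⊕1⊕1⊕0 = 0
Parity bit = 0 (so all 8 bits XOR to 0).

11001100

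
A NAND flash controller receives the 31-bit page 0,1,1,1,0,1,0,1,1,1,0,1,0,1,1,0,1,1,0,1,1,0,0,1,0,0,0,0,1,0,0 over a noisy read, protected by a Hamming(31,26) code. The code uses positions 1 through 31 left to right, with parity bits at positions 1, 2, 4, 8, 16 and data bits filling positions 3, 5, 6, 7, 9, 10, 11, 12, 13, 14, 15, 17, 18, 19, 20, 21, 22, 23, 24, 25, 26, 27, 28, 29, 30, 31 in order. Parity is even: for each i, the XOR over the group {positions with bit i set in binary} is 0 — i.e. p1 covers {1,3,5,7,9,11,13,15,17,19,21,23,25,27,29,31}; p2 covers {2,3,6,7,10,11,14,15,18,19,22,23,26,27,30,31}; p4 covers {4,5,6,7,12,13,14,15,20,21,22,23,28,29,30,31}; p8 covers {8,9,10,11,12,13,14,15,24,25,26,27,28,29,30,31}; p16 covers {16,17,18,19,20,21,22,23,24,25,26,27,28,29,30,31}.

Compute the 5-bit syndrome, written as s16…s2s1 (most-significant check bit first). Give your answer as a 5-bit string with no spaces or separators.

s1 (pos 1,3,5,7,9,11,13,15,17,19,21,23,25,27,29,31): 0⊕1⊕0⊕0⊕1⊕0⊕0⊕1⊕1⊕0⊕1⊕0⊕0⊕0⊕1⊕0 = 0
s2 (pos 2,3,6,7,10,11,14,15,18,19,22,23,26,27,30,31): 1⊕1⊕1⊕0⊕1⊕0⊕1⊕1⊕1⊕0⊕0⊕0⊕0⊕0⊕0⊕0 = 1
s4 (pos 4,5,6,7,12,13,14,15,20,21,22,23,28,29,30,31): 1⊕0⊕1⊕0⊕1⊕0⊕1⊕1⊕1⊕1⊕0⊕0⊕0⊕1⊕0⊕0 = 0
s8 (pos 8,9,10,11,12,13,14,15,24,25,26,27,28,29,30,31): 1⊕1⊕1⊕0⊕1⊕0⊕1⊕1⊕1⊕0⊕0⊕0⊕0⊕1⊕0⊕0 = 0
s16 (pos 16,17,18,19,20,21,22,23,24,25,26,27,28,29,30,31): 0⊕1⊕1⊕0⊕1⊕1⊕0⊕0⊕1⊕0⊕0⊕0⊕0⊕1⊕0⊕0 = 0
Syndrome s16…s1 = 00010 → error at position 2.

00010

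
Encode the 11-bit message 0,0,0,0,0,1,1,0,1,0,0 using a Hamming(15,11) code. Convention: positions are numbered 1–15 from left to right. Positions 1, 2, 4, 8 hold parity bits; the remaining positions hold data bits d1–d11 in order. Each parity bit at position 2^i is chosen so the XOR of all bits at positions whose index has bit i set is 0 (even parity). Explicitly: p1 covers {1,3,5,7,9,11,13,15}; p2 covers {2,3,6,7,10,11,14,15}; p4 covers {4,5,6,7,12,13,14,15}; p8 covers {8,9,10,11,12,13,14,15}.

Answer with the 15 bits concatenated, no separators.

Place data at non-parity positions: p1 p2 0 p4 0 0 0 p8 0 1 1 0 1 0 0
p1 (pos 1,3,5,7,9,11,13,15): XOR of data positions = 0⊕0⊕0⊕0⊕1⊕1⊕0 = 0
p2 (pos 2,3,6,7,10,11,14,15): XOR of data positions = 0⊕0⊕0⊕1⊕1⊕0⊕0 = 0
p4 (pos 4,5,6,7,12,13,14,15): XOR of data positions = 0⊕0⊕0⊕0⊕1⊕0⊕0 = 1
p8 (pos 8,9,10,11,12,13,14,15): XOR of data positions = 0⊕1⊕1⊕0⊕1⊕0⊕0 = 1
Codeword: 000100010110100

000100010110100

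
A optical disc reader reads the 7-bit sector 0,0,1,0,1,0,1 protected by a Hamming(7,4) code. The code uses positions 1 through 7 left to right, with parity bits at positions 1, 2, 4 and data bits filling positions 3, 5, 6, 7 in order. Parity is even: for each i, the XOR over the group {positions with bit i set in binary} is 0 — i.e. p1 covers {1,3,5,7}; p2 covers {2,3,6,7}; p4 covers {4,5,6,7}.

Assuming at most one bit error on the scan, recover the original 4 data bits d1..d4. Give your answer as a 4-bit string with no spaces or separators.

s1 (pos 1,3,5,7): 0⊕1⊕1⊕1 = 1
s2 (pos 2,3,6,7): 0⊕1⊕0⊕1 = 0
s4 (pos 4,5,6,7): 0⊕1⊕0⊕1 = 0
Syndrome s4…s1 = 001 → error at position 1.
Flip position 1: 0010101 → 1010101
Read data bits from positions 3,5,6,7: 1101

1101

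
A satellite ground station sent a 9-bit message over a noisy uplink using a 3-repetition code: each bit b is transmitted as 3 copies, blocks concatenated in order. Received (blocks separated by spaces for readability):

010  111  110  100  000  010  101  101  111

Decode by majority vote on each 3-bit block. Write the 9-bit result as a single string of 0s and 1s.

Block 1 (010): 1 one → 0
Block 2 (111): 3 ones → 1
Block 3 (110): 2 ones → 1
Block 4 (100): 1 one → 0
Block 5 (000): 0 ones → 0
Block 6 (010): 1 one → 0
Block 7 (101): 2 ones → 1
Block 8 (101): 2 ones → 1
Block 9 (111): 3 ones → 1

011000111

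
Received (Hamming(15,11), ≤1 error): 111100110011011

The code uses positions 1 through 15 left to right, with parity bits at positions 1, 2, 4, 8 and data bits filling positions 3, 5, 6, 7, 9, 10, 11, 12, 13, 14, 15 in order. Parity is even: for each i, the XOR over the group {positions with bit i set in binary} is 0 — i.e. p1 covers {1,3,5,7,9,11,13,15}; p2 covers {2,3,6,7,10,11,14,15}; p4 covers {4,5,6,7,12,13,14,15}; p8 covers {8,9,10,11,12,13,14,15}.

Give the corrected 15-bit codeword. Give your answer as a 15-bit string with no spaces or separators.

s1 (pos 1,3,5,7,9,11,13,15): 1⊕1⊕0⊕1⊕0⊕1⊕0⊕1 = 1
s2 (pos 2,3,6,7,10,11,14,15): 1⊕1⊕0⊕1⊕0⊕1⊕1⊕1 = 0
s4 (pos 4,5,6,7,12,13,14,15): 1⊕0⊕0⊕1⊕1⊕0⊕1⊕1 = 1
s8 (pos 8,9,10,11,12,13,14,15): 1⊕0⊕0⊕1⊕1⊕0⊕1⊕1 = 1
Syndrome s8…s1 = 1101 → error at position 13.
Flip position 13: 111100110011011 → 111100110011111

111100110011111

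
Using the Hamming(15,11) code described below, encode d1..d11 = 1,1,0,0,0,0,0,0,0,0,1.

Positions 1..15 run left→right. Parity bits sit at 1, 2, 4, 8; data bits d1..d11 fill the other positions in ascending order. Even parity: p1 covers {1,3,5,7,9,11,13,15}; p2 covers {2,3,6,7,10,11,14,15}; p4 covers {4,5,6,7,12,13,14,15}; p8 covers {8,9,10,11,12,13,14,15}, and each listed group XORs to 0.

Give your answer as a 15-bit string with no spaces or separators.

101010010000001

Place data at non-parity positions: p1 p2 1 p4 1 0 0 p8 0 0 0 0 0 0 1
p1 (pos 1,3,5,7,9,11,13,15): XOR of data positions = 1⊕1⊕0⊕0⊕0⊕0⊕1 = 1
p2 (pos 2,3,6,7,10,11,14,15): XOR of data positions = 1⊕0⊕0⊕0⊕0⊕0⊕1 = 0
p4 (pos 4,5,6,7,12,13,14,15): XOR of data positions = 1⊕0⊕0⊕0⊕0⊕0⊕1 = 0
p8 (pos 8,9,10,11,12,13,14,15): XOR of data positions = 0⊕0⊕0⊕0⊕0⊕0⊕1 = 1
Codeword: 101010010000001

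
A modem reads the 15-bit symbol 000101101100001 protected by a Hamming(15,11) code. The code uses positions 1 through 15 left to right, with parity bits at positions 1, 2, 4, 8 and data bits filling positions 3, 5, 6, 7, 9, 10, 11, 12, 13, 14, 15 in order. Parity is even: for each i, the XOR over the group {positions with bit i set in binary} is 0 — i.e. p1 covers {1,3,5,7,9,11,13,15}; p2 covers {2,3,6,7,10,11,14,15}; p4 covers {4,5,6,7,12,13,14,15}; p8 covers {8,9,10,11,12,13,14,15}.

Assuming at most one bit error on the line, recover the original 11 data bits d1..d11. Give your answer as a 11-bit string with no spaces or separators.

00110100001

s1 (pos 1,3,5,7,9,11,13,15): 0⊕0⊕0⊕1⊕1⊕0⊕0⊕1 = 1
s2 (pos 2,3,6,7,10,11,14,15): 0⊕0⊕1⊕1⊕1⊕0⊕0⊕1 = 0
s4 (pos 4,5,6,7,12,13,14,15): 1⊕0⊕1⊕1⊕0⊕0⊕0⊕1 = 0
s8 (pos 8,9,10,11,12,13,14,15): 0⊕1⊕1⊕0⊕0⊕0⊕0⊕1 = 1
Syndrome s8…s1 = 1001 → error at position 9.
Flip position 9: 000101101100001 → 000101100100001
Read data bits from positions 3,5,6,7,9,10,11,12,13,14,15: 00110100001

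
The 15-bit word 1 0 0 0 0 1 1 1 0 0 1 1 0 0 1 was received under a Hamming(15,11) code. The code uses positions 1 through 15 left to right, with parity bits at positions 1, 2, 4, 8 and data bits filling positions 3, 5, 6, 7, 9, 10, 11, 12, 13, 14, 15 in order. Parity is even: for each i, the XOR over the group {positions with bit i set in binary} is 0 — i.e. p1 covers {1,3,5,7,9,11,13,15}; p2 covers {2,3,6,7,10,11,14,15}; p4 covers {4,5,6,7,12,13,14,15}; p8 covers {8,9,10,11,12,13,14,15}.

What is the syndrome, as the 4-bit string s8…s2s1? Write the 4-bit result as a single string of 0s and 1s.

s1 (pos 1,3,5,7,9,11,13,15): 1⊕0⊕0⊕1⊕0⊕1⊕0⊕1 = 0
s2 (pos 2,3,6,7,10,11,14,15): 0⊕0⊕1⊕1⊕0⊕1⊕0⊕1 = 0
s4 (pos 4,5,6,7,12,13,14,15): 0⊕0⊕1⊕1⊕1⊕0⊕0⊕1 = 0
s8 (pos 8,9,10,11,12,13,14,15): 1⊕0⊕0⊕1⊕1⊕0⊕0⊕1 = 0
Syndrome s8…s1 = 0000 → no error.

0000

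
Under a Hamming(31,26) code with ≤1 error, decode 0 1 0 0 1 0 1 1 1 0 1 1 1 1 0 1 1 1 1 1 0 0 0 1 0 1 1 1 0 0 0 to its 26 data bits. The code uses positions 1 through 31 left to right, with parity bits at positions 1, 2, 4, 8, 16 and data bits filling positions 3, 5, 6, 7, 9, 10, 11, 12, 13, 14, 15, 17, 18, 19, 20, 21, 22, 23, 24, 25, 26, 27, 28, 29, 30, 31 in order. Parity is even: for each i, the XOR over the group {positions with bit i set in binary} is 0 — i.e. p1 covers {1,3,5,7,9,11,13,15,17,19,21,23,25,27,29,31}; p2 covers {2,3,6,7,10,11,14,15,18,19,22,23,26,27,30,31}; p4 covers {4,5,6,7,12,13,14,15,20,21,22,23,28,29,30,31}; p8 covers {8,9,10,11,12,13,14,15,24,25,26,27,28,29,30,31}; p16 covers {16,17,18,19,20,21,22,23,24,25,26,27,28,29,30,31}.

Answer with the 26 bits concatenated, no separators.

s1 (pos 1,3,5,7,9,11,13,15,17,19,21,23,25,27,29,31): 0⊕0⊕1⊕1⊕1⊕1⊕1⊕0⊕1⊕1⊕0⊕0⊕0⊕1⊕0⊕0 = 0
s2 (pos 2,3,6,7,10,11,14,15,18,19,22,23,26,27,30,31): 1⊕0⊕0⊕1⊕0⊕1⊕1⊕0⊕1⊕1⊕0⊕0⊕1⊕1⊕0⊕0 = 0
s4 (pos 4,5,6,7,12,13,14,15,20,21,22,23,28,29,30,31): 0⊕1⊕0⊕1⊕1⊕1⊕1⊕0⊕1⊕0⊕0⊕0⊕1⊕0⊕0⊕0 = 1
s8 (pos 8,9,10,11,12,13,14,15,24,25,26,27,28,29,30,31): 1⊕1⊕0⊕1⊕1⊕1⊕1⊕0⊕1⊕0⊕1⊕1⊕1⊕0⊕0⊕0 = 0
s16 (pos 16,17,18,19,20,21,22,23,24,25,26,27,28,29,30,31): 1⊕1⊕1⊕1⊕1⊕0⊕0⊕0⊕1⊕0⊕1⊕1⊕1⊕0⊕0⊕0 = 1
Syndrome s16…s1 = 10100 → error at position 20.
Flip position 20: 0100101110111101111100010111000 → 0100101110111101111000010111000
Read data bits from positions 3,5,6,7,9,10,11,12,13,14,15,17,18,19,20,21,22,23,24,25,26,27,28,29,30,31: 01011011110111000010111000

01011011110111000010111000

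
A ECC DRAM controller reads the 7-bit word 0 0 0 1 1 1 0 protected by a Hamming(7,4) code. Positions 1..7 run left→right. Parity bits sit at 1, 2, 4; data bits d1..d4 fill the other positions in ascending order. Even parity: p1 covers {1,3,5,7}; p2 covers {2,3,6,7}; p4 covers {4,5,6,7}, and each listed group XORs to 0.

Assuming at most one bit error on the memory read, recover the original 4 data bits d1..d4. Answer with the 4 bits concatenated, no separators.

s1 (pos 1,3,5,7): 0⊕0⊕1⊕0 = 1
s2 (pos 2,3,6,7): 0⊕0⊕1⊕0 = 1
s4 (pos 4,5,6,7): 1⊕1⊕1⊕0 = 1
Syndrome s4…s1 = 111 → error at position 7.
Flip position 7: 0001110 → 0001111
Read data bits from positions 3,5,6,7: 0111

0111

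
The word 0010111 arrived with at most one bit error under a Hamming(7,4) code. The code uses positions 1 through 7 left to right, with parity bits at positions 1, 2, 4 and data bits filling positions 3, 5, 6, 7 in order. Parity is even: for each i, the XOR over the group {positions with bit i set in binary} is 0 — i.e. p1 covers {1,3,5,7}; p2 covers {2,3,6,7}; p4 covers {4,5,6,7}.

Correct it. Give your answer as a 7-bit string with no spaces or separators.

0010110

s1 (pos 1,3,5,7): 0⊕1⊕1⊕1 = 1
s2 (pos 2,3,6,7): 0⊕1⊕1⊕1 = 1
s4 (pos 4,5,6,7): 0⊕1⊕1⊕1 = 1
Syndrome s4…s1 = 111 → error at position 7.
Flip position 7: 0010111 → 0010110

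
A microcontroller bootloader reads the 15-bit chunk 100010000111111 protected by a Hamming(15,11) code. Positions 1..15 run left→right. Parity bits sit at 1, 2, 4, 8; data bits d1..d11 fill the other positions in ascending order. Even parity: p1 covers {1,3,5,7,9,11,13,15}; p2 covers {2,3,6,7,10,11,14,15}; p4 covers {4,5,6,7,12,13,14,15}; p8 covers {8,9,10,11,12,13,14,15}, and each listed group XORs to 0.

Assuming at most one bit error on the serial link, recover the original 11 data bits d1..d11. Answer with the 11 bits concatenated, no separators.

s1 (pos 1,3,5,7,9,11,13,15): 1⊕0⊕1⊕0⊕0⊕1⊕1⊕1 = 1
s2 (pos 2,3,6,7,10,11,14,15): 0⊕0⊕0⊕0⊕1⊕1⊕1⊕1 = 0
s4 (pos 4,5,6,7,12,13,14,15): 0⊕1⊕0⊕0⊕1⊕1⊕1⊕1 = 1
s8 (pos 8,9,10,11,12,13,14,15): 0⊕0⊕1⊕1⊕1⊕1⊕1⊕1 = 0
Syndrome s8…s1 = 0101 → error at position 5.
Flip position 5: 100010000111111 → 100000000111111
Read data bits from positions 3,5,6,7,9,10,11,12,13,14,15: 00000111111

00000111111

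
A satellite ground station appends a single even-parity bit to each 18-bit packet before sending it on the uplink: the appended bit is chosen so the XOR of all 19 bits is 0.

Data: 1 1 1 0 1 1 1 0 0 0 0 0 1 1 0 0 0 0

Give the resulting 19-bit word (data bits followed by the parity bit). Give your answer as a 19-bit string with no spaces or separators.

1110111000001100000

XOR of the 18 data bits: 1⊕1⊕1⊕0⊕1⊕1⊕1⊕0⊕0⊕0⊕0⊕0⊕1⊕1⊕0⊕0⊕0⊕0 = 0
Parity bit = 0 (so all 19 bits XOR to 0).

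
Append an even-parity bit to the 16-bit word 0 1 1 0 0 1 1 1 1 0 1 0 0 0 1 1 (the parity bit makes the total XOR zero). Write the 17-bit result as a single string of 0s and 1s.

01100111101000111

XOR of the 16 data bits: 0⊕1⊕1⊕0⊕0⊕1⊕1⊕1⊕1⊕0⊕1⊕0⊕0⊕0⊕1⊕1 = 1
Parity bit = 1 (so all 17 bits XOR to 0).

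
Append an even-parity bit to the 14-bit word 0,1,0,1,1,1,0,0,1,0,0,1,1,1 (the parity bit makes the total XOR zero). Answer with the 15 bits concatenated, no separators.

XOR of the 14 data bits: 0⊕1⊕0⊕1⊕1⊕1⊕0⊕0⊕1⊕0⊕0⊕1⊕1⊕1 = 0
Parity bit = 0 (so all 15 bits XOR to 0).

010111001001110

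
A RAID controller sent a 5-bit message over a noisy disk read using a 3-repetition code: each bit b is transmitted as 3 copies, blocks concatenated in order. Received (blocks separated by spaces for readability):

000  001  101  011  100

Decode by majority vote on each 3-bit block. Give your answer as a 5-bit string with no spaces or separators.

00110

Block 1 (000): 0 ones → 0
Block 2 (001): 1 one → 0
Block 3 (101): 2 ones → 1
Block 4 (011): 2 ones → 1
Block 5 (100): 1 one → 0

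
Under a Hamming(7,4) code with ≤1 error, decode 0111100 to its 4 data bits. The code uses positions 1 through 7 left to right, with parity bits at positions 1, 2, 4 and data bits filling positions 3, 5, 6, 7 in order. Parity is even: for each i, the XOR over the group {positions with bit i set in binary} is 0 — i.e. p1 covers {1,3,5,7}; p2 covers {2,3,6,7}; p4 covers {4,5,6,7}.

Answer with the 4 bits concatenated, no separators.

1100

s1 (pos 1,3,5,7): 0⊕1⊕1⊕0 = 0
s2 (pos 2,3,6,7): 1⊕1⊕0⊕0 = 0
s4 (pos 4,5,6,7): 1⊕1⊕0⊕0 = 0
Syndrome s4…s1 = 000 → no error.
Read data bits from positions 3,5,6,7: 1100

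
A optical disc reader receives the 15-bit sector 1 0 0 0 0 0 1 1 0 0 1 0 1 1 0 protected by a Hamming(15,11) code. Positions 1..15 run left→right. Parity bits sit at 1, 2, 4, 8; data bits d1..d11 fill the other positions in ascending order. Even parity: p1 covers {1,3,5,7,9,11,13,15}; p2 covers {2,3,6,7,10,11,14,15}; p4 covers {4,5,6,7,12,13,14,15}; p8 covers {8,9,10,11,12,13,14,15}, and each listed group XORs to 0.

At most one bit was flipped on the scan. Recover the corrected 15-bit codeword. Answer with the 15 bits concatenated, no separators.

s1 (pos 1,3,5,7,9,11,13,15): 1⊕0⊕0⊕1⊕0⊕1⊕1⊕0 = 0
s2 (pos 2,3,6,7,10,11,14,15): 0⊕0⊕0⊕1⊕0⊕1⊕1⊕0 = 1
s4 (pos 4,5,6,7,12,13,14,15): 0⊕0⊕0⊕1⊕0⊕1⊕1⊕0 = 1
s8 (pos 8,9,10,11,12,13,14,15): 1⊕0⊕0⊕1⊕0⊕1⊕1⊕0 = 0
Syndrome s8…s1 = 0110 → error at position 6.
Flip position 6: 100000110010110 → 100001110010110

100001110010110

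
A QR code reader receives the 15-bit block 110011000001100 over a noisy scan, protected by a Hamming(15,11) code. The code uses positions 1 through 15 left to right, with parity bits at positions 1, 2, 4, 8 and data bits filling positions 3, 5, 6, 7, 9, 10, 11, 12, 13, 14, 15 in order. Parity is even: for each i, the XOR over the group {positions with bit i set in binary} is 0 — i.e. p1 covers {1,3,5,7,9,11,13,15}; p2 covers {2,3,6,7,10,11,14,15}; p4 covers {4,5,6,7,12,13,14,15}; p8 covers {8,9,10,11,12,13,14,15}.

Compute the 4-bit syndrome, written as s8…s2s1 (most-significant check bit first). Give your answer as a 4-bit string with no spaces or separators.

0001

s1 (pos 1,3,5,7,9,11,13,15): 1⊕0⊕1⊕0⊕0⊕0⊕1⊕0 = 1
s2 (pos 2,3,6,7,10,11,14,15): 1⊕0⊕1⊕0⊕0⊕0⊕0⊕0 = 0
s4 (pos 4,5,6,7,12,13,14,15): 0⊕1⊕1⊕0⊕1⊕1⊕0⊕0 = 0
s8 (pos 8,9,10,11,12,13,14,15): 0⊕0⊕0⊕0⊕1⊕1⊕0⊕0 = 0
Syndrome s8…s1 = 0001 → error at position 1.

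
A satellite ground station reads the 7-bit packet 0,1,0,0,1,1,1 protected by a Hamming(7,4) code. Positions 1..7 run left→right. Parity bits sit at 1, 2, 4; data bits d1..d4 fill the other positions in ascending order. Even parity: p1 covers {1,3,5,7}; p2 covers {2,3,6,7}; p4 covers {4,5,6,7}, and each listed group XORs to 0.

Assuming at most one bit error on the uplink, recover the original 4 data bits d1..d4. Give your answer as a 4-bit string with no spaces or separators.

s1 (pos 1,3,5,7): 0⊕0⊕1⊕1 = 0
s2 (pos 2,3,6,7): 1⊕0⊕1⊕1 = 1
s4 (pos 4,5,6,7): 0⊕1⊕1⊕1 = 1
Syndrome s4…s1 = 110 → error at position 6.
Flip position 6: 0100111 → 0100101
Read data bits from positions 3,5,6,7: 0101

0101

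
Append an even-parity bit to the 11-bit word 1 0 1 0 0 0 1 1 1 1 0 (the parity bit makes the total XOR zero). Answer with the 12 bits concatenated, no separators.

101000111100

XOR of the 11 data bits: 1⊕0⊕1⊕0⊕0⊕0⊕1⊕1⊕1⊕1⊕0 = 0
Parity bit = 0 (so all 12 bits XOR to 0).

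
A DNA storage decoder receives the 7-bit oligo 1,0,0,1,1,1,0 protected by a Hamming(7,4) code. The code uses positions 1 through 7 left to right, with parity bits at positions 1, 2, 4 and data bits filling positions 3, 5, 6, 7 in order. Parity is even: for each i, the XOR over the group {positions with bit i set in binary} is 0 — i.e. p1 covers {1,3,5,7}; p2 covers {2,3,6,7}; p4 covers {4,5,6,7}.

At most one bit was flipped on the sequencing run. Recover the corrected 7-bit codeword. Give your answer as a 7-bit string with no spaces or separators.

s1 (pos 1,3,5,7): 1⊕0⊕1⊕0 = 0
s2 (pos 2,3,6,7): 0⊕0⊕1⊕0 = 1
s4 (pos 4,5,6,7): 1⊕1⊕1⊕0 = 1
Syndrome s4…s1 = 110 → error at position 6.
Flip position 6: 1001110 → 1001100

1001100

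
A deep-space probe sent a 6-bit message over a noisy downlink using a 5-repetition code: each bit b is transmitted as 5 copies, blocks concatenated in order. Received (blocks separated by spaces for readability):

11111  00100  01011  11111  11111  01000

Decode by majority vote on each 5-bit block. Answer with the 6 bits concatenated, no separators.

Block 1 (11111): 5 ones → 1
Block 2 (00100): 1 one → 0
Block 3 (01011): 3 ones → 1
Block 4 (11111): 5 ones → 1
Block 5 (11111): 5 ones → 1
Block 6 (01000): 1 one → 0

101110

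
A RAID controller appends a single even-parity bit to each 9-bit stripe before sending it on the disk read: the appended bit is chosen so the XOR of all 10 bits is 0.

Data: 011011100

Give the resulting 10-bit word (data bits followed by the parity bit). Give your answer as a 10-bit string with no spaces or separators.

XOR of the 9 data bits: 0⊕1⊕1⊕0⊕1⊕1⊕1⊕0⊕0 = 1
Parity bit = 1 (so all 10 bits XOR to 0).

0110111001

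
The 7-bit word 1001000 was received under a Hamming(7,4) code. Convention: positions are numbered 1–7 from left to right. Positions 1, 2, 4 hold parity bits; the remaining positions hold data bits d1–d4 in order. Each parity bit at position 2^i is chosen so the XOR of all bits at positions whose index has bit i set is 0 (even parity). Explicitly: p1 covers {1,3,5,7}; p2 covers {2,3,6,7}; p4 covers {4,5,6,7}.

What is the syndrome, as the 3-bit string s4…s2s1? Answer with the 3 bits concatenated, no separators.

101

s1 (pos 1,3,5,7): 1⊕0⊕0⊕0 = 1
s2 (pos 2,3,6,7): 0⊕0⊕0⊕0 = 0
s4 (pos 4,5,6,7): 1⊕0⊕0⊕0 = 1
Syndrome s4…s1 = 101 → error at position 5.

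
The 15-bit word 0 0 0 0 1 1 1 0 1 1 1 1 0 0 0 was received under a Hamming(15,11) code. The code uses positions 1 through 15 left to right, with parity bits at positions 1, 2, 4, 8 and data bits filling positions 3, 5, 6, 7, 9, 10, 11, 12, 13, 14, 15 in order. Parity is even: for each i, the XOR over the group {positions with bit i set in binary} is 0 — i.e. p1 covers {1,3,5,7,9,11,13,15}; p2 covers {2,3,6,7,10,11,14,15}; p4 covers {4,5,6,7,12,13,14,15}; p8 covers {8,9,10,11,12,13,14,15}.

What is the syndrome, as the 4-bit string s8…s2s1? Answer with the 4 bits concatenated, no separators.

0000

s1 (pos 1,3,5,7,9,11,13,15): 0⊕0⊕1⊕1⊕1⊕1⊕0⊕0 = 0
s2 (pos 2,3,6,7,10,11,14,15): 0⊕0⊕1⊕1⊕1⊕1⊕0⊕0 = 0
s4 (pos 4,5,6,7,12,13,14,15): 0⊕1⊕1⊕1⊕1⊕0⊕0⊕0 = 0
s8 (pos 8,9,10,11,12,13,14,15): 0⊕1⊕1⊕1⊕1⊕0⊕0⊕0 = 0
Syndrome s8…s1 = 0000 → no error.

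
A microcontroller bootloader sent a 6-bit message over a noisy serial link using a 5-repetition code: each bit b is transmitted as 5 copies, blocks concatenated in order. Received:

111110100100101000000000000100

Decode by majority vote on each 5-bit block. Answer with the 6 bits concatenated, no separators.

100000

Block 1 (11111): 5 ones → 1
Block 2 (01001): 2 ones → 0
Block 3 (00101): 2 ones → 0
Block 4 (00000): 0 ones → 0
Block 5 (00000): 0 ones → 0
Block 6 (00100): 1 one → 0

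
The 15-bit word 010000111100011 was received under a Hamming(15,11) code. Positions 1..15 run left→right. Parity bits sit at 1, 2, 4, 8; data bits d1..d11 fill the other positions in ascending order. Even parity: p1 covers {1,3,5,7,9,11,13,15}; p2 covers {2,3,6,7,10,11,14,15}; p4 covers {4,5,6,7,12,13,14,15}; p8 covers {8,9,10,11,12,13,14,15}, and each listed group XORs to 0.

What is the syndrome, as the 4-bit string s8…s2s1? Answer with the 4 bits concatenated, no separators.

s1 (pos 1,3,5,7,9,11,13,15): 0⊕0⊕0⊕1⊕1⊕0⊕0⊕1 = 1
s2 (pos 2,3,6,7,10,11,14,15): 1⊕0⊕0⊕1⊕1⊕0⊕1⊕1 = 1
s4 (pos 4,5,6,7,12,13,14,15): 0⊕0⊕0⊕1⊕0⊕0⊕1⊕1 = 1
s8 (pos 8,9,10,11,12,13,14,15): 1⊕1⊕1⊕0⊕0⊕0⊕1⊕1 = 1
Syndrome s8…s1 = 1111 → error at position 15.

1111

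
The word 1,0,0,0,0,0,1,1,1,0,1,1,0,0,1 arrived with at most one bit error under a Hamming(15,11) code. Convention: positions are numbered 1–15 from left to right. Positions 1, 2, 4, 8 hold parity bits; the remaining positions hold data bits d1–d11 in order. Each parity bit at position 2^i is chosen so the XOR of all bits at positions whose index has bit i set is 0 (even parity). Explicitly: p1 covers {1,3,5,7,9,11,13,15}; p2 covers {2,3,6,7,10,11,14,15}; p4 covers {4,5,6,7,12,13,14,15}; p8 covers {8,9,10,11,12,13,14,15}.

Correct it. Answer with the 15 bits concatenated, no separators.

s1 (pos 1,3,5,7,9,11,13,15): 1⊕0⊕0⊕1⊕1⊕1⊕0⊕1 = 1
s2 (pos 2,3,6,7,10,11,14,15): 0⊕0⊕0⊕1⊕0⊕1⊕0⊕1 = 1
s4 (pos 4,5,6,7,12,13,14,15): 0⊕0⊕0⊕1⊕1⊕0⊕0⊕1 = 1
s8 (pos 8,9,10,11,12,13,14,15): 1⊕1⊕0⊕1⊕1⊕0⊕0⊕1 = 1
Syndrome s8…s1 = 1111 → error at position 15.
Flip position 15: 100000111011001 → 100000111011000

100000111011000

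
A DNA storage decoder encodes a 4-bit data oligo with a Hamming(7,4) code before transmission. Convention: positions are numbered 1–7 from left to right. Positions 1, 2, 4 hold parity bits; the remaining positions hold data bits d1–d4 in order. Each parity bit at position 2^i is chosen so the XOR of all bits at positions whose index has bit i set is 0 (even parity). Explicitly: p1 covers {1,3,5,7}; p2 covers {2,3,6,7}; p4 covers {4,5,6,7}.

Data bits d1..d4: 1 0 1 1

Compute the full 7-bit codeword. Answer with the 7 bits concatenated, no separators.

0110011

Place data at non-parity positions: p1 p2 1 p4 0 1 1
p1 (pos 1,3,5,7): XOR of data positions = 1⊕0⊕1 = 0
p2 (pos 2,3,6,7): XOR of data positions = 1⊕1⊕1 = 1
p4 (pos 4,5,6,7): XOR of data positions = 0⊕1⊕1 = 0
Codeword: 0110011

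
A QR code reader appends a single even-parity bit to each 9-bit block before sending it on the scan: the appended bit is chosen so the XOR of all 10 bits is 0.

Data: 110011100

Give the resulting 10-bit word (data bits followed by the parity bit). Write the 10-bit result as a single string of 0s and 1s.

XOR of the 9 data bits: 1⊕1⊕0⊕0⊕1⊕1⊕1⊕0⊕0 = 1
Parity bit = 1 (so all 10 bits XOR to 0).

1100111001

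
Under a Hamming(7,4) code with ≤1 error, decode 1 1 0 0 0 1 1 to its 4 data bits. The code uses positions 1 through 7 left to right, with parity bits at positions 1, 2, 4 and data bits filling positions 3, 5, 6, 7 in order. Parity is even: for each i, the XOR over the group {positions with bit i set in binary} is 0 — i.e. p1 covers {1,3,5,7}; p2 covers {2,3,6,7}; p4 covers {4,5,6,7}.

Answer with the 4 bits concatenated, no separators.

0011

s1 (pos 1,3,5,7): 1⊕0⊕0⊕1 = 0
s2 (pos 2,3,6,7): 1⊕0⊕1⊕1 = 1
s4 (pos 4,5,6,7): 0⊕0⊕1⊕1 = 0
Syndrome s4…s1 = 010 → error at position 2.
Flip position 2: 1100011 → 1000011
Read data bits from positions 3,5,6,7: 0011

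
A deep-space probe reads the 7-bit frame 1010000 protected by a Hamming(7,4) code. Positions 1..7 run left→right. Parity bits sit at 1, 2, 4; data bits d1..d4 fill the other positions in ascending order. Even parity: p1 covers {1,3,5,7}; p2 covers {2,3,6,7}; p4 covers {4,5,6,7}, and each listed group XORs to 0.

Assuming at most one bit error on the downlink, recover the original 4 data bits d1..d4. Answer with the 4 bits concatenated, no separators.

s1 (pos 1,3,5,7): 1⊕1⊕0⊕0 = 0
s2 (pos 2,3,6,7): 0⊕1⊕0⊕0 = 1
s4 (pos 4,5,6,7): 0⊕0⊕0⊕0 = 0
Syndrome s4…s1 = 010 → error at position 2.
Flip position 2: 1010000 → 1110000
Read data bits from positions 3,5,6,7: 1000

1000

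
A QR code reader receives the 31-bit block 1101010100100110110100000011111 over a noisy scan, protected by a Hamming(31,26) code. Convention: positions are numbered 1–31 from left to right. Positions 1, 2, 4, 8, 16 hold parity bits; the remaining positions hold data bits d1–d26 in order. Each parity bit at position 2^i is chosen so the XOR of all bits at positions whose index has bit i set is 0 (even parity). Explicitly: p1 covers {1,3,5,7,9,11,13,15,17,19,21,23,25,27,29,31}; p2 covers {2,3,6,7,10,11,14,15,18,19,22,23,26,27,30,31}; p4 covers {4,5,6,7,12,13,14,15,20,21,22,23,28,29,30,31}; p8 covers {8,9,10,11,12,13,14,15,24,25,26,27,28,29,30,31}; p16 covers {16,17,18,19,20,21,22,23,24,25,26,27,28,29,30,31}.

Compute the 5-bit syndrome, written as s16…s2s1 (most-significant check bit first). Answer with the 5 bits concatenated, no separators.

01111

s1 (pos 1,3,5,7,9,11,13,15,17,19,21,23,25,27,29,31): 1⊕0⊕0⊕0⊕0⊕1⊕0⊕1⊕1⊕0⊕0⊕0⊕0⊕1⊕1⊕1 = 1
s2 (pos 2,3,6,7,10,11,14,15,18,19,22,23,26,27,30,31): 1⊕0⊕1⊕0⊕0⊕1⊕1⊕1⊕1⊕0⊕0⊕0⊕0⊕1⊕1⊕1 = 1
s4 (pos 4,5,6,7,12,13,14,15,20,21,22,23,28,29,30,31): 1⊕0⊕1⊕0⊕0⊕0⊕1⊕1⊕1⊕0⊕0⊕0⊕1⊕1⊕1⊕1 = 1
s8 (pos 8,9,10,11,12,13,14,15,24,25,26,27,28,29,30,31): 1⊕0⊕0⊕1⊕0⊕0⊕1⊕1⊕0⊕0⊕0⊕1⊕1⊕1⊕1⊕1 = 1
s16 (pos 16,17,18,19,20,21,22,23,24,25,26,27,28,29,30,31): 0⊕1⊕1⊕0⊕1⊕0⊕0⊕0⊕0⊕0⊕0⊕1⊕1⊕1⊕1⊕1 = 0
Syndrome s16…s1 = 01111 → error at position 15.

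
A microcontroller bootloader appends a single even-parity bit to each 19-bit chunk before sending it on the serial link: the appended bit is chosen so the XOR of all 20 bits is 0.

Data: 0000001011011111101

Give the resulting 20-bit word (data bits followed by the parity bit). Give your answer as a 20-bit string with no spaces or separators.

XOR of the 19 data bits: 0⊕0⊕0⊕0⊕0⊕0⊕1⊕0⊕1⊕1⊕0⊕1⊕1⊕1⊕1⊕1⊕1⊕0⊕1 = 0
Parity bit = 0 (so all 20 bits XOR to 0).

00000010110111111010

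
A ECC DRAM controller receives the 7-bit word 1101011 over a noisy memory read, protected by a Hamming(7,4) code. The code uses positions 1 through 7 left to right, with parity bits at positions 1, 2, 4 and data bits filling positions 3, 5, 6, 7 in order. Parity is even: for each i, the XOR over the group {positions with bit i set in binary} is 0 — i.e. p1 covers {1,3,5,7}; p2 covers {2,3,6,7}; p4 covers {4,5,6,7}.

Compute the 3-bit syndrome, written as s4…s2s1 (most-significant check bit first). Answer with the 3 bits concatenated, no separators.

110

s1 (pos 1,3,5,7): 1⊕0⊕0⊕1 = 0
s2 (pos 2,3,6,7): 1⊕0⊕1⊕1 = 1
s4 (pos 4,5,6,7): 1⊕0⊕1⊕1 = 1
Syndrome s4…s1 = 110 → error at position 6.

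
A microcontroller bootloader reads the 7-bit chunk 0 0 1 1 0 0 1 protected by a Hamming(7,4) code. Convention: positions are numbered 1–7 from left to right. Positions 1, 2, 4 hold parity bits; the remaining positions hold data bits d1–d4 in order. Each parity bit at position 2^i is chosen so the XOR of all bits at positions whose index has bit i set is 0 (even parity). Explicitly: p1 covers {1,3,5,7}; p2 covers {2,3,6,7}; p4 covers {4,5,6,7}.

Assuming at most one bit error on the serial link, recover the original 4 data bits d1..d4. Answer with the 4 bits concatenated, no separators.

1001

s1 (pos 1,3,5,7): 0⊕1⊕0⊕1 = 0
s2 (pos 2,3,6,7): 0⊕1⊕0⊕1 = 0
s4 (pos 4,5,6,7): 1⊕0⊕0⊕1 = 0
Syndrome s4…s1 = 000 → no error.
Read data bits from positions 3,5,6,7: 1001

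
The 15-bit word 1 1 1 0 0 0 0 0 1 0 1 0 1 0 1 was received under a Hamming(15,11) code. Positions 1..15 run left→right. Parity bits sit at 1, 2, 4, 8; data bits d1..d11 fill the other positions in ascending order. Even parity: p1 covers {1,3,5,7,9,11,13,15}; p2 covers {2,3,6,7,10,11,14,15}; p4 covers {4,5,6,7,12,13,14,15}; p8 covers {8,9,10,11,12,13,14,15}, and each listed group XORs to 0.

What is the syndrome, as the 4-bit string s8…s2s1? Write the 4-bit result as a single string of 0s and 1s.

0000

s1 (pos 1,3,5,7,9,11,13,15): 1⊕1⊕0⊕0⊕1⊕1⊕1⊕1 = 0
s2 (pos 2,3,6,7,10,11,14,15): 1⊕1⊕0⊕0⊕0⊕1⊕0⊕1 = 0
s4 (pos 4,5,6,7,12,13,14,15): 0⊕0⊕0⊕0⊕0⊕1⊕0⊕1 = 0
s8 (pos 8,9,10,11,12,13,14,15): 0⊕1⊕0⊕1⊕0⊕1⊕0⊕1 = 0
Syndrome s8…s1 = 0000 → no error.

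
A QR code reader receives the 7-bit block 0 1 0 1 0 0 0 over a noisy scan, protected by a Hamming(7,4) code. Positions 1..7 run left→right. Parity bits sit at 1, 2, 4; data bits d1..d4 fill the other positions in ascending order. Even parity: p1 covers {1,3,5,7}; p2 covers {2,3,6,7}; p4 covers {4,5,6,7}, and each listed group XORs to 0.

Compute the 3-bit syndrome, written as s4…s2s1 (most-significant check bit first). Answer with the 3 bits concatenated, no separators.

s1 (pos 1,3,5,7): 0⊕0⊕0⊕0 = 0
s2 (pos 2,3,6,7): 1⊕0⊕0⊕0 = 1
s4 (pos 4,5,6,7): 1⊕0⊕0⊕0 = 1
Syndrome s4…s1 = 110 → error at position 6.

110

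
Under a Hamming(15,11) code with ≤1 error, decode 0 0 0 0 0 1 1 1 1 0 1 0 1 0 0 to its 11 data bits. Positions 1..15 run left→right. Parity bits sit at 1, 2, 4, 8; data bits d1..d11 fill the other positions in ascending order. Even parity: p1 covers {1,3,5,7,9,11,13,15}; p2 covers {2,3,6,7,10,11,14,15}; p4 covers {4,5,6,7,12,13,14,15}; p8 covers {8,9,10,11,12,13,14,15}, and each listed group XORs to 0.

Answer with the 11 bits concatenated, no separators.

s1 (pos 1,3,5,7,9,11,13,15): 0⊕0⊕0⊕1⊕1⊕1⊕1⊕0 = 0
s2 (pos 2,3,6,7,10,11,14,15): 0⊕0⊕1⊕1⊕0⊕1⊕0⊕0 = 1
s4 (pos 4,5,6,7,12,13,14,15): 0⊕0⊕1⊕1⊕0⊕1⊕0⊕0 = 1
s8 (pos 8,9,10,11,12,13,14,15): 1⊕1⊕0⊕1⊕0⊕1⊕0⊕0 = 0
Syndrome s8…s1 = 0110 → error at position 6.
Flip position 6: 000001111010100 → 000000111010100
Read data bits from positions 3,5,6,7,9,10,11,12,13,14,15: 00011010100

00011010100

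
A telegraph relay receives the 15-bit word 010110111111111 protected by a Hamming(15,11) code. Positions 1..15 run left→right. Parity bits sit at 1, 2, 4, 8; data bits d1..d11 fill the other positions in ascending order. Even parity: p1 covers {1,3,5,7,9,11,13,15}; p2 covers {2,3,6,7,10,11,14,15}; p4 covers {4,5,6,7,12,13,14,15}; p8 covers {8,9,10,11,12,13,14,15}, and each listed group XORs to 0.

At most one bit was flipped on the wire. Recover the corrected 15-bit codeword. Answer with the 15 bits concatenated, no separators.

010010111111111

s1 (pos 1,3,5,7,9,11,13,15): 0⊕0⊕1⊕1⊕1⊕1⊕1⊕1 = 0
s2 (pos 2,3,6,7,10,11,14,15): 1⊕0⊕0⊕1⊕1⊕1⊕1⊕1 = 0
s4 (pos 4,5,6,7,12,13,14,15): 1⊕1⊕0⊕1⊕1⊕1⊕1⊕1 = 1
s8 (pos 8,9,10,11,12,13,14,15): 1⊕1⊕1⊕1⊕1⊕1⊕1⊕1 = 0
Syndrome s8…s1 = 0100 → error at position 4.
Flip position 4: 010110111111111 → 010010111111111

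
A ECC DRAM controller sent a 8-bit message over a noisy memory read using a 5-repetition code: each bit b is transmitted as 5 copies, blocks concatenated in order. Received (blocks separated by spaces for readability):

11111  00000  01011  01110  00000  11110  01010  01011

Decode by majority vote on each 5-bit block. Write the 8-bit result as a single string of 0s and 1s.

Block 1 (11111): 5 ones → 1
Block 2 (00000): 0 ones → 0
Block 3 (01011): 3 ones → 1
Block 4 (01110): 3 ones → 1
Block 5 (00000): 0 ones → 0
Block 6 (11110): 4 ones → 1
Block 7 (01010): 2 ones → 0
Block 8 (01011): 3 ones → 1

10110101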